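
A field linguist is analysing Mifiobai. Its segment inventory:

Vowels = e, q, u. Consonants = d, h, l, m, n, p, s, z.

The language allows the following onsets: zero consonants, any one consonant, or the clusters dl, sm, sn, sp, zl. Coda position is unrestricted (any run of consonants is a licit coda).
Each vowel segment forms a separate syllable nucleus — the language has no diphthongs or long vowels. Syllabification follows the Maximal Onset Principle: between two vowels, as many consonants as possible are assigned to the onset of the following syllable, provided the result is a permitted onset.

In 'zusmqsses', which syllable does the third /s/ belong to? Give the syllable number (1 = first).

Nuclei (vowels): u, q, e → 3 syllables.
/u…q/ gap (V1→V2): cluster /sm/ — /sm/ is itself a permitted onset, so the whole cluster goes right; preceding coda = ∅.
/q…e/ gap (V2→V3): cluster /ss/ — the longest permitted-onset suffix is /s/; onset = /s/, preceding coda = /s/.
Result: zu.smqs.ses.
The third /s/ is in the onset of syllable 3 (/ses/).

3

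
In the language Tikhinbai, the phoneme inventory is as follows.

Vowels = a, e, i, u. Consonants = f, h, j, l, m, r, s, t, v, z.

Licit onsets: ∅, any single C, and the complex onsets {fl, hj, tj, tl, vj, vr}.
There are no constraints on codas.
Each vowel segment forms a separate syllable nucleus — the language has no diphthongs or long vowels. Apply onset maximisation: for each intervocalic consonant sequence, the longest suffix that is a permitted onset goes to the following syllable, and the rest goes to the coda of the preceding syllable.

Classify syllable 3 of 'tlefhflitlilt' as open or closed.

closed

Nuclei (vowels): e, i, i → 3 syllables.
V1 /e/ – V2 /i/: /fhfl/; trying suffixes from longest down, /fl/ is the first permitted one, so coda /fh/ | onset /fl/.
V2 /i/ – V3 /i/: cluster /tl/ — /tl/ is itself a permitted onset, so the whole cluster goes right; preceding coda = ∅.
Putting it together: tlefh.fli.tlilt.
Syllable 3 is /tlilt/ with coda /lt/, so it is closed.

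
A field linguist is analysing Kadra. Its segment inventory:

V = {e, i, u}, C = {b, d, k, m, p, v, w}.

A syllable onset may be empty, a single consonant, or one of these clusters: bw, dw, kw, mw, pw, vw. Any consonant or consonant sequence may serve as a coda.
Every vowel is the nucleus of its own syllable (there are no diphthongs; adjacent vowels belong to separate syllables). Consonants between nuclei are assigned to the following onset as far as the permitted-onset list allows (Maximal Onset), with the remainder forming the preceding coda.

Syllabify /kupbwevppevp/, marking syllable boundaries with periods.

kup.bwevp.pevp

Nuclei (vowels): u, e, e → 3 syllables.
V1 /u/ – V2 /e/: /pbw/; trying suffixes from longest down, /bw/ is the first permitted one, so coda /p/ | onset /bw/.
V2 /e/ – V3 /e/: /vpp/; trying suffixes from longest down, /p/ is the first permitted one, so coda /vp/ | onset /p/.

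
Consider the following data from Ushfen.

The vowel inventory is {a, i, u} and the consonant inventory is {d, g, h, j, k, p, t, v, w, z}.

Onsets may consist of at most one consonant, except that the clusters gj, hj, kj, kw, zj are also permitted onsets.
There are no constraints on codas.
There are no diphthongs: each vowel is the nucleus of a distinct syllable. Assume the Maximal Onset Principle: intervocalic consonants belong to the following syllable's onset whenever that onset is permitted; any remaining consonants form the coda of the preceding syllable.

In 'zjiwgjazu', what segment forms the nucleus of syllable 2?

a

Nuclei (vowels): i, a, u → 3 syllables.
The second nucleus (vowel 2 from the left) is /a/.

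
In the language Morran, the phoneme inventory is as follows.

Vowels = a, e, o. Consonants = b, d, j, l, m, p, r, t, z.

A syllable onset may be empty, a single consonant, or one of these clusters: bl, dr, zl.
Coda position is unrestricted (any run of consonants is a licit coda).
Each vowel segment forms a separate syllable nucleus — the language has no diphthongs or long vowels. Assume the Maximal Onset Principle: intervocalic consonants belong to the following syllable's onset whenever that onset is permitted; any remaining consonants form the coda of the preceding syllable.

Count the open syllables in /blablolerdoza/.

4

The vowels are a, o, e, o, a — 5 nuclei, so 5 syllables.
/a…o/ gap (V1→V2): /bl/ — entire cluster is a permitted onset → onset /bl/, coda ∅.
/o…e/ gap (V2→V3): just /l/ — single C goes to the following onset.
/e…o/ gap (V3→V4): /rd/ — longest licit onset from the right is /d/, leaving /r/ as coda.
/o…a/ gap (V4→V5): just /z/ — single C goes to the following onset.
So the parse is bla.blo.ler.do.za.
Classifying each syllable: /bla/ (open), /blo/ (open), /ler/ (closed), /do/ (open), /za/ (open).
Open syllables: 4.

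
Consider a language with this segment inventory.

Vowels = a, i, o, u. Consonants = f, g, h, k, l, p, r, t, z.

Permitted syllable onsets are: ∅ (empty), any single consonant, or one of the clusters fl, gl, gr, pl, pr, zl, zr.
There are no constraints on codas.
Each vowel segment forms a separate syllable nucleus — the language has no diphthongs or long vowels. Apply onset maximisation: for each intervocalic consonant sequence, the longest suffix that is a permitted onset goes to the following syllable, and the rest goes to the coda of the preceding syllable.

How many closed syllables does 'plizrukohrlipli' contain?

1

Nuclei (vowels): i, u, o, i, i → 5 syllables.
/i…u/ gap (V1→V2): /zr/ is a licit onset in full, so it all attaches to the next syllable.
/u…o/ gap (V2→V3): /k/ is a single consonant, so it becomes the next onset.
/o…i/ gap (V3→V4): cluster /hrl/ — the longest permitted-onset suffix is /l/; onset = /l/, preceding coda = /hr/.
/i…i/ gap (V4→V5): cluster /pl/ — /pl/ is itself a permitted onset, so the whole cluster goes right; preceding coda = ∅.
So the parse is pli.zru.kohr.li.pli.
Classifying each syllable: /pli/ (open), /zru/ (open), /kohr/ (closed), /li/ (open), /pli/ (open).
Closed syllables: 1.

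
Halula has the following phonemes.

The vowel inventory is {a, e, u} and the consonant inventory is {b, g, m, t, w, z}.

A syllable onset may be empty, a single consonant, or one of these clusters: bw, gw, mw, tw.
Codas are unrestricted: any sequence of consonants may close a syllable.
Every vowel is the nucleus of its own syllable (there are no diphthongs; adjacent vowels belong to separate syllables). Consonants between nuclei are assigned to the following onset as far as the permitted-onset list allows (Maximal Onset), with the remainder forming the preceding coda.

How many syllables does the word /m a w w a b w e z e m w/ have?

Vowels present: a, a, e, e; each is a nucleus, giving 4 syllables.

4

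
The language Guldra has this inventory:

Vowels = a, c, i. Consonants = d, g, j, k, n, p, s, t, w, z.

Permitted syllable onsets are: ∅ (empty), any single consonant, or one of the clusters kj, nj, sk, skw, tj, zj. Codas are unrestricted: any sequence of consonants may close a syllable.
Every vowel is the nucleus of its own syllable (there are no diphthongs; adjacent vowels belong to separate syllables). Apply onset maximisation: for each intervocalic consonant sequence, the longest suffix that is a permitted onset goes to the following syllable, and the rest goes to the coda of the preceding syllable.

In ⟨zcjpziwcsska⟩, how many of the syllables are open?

2

The vowels are c, i, c, a — 4 nuclei, so 4 syllables.
σ1/σ2 boundary: /jpz/ — longest licit onset from the right is /z/, leaving /jp/ as coda.
σ2/σ3 boundary: /w/ → onset of the next syllable (single consonants are always licit onsets).
σ3/σ4 boundary: /ssk/; trying suffixes from longest down, /sk/ is the first permitted one, so coda /s/ | onset /sk/.
Putting it together: zcjp.zi.wcs.ska.
Classifying each syllable: /zcjp/ (closed), /zi/ (open), /wcs/ (closed), /ska/ (open).
Open syllables: 2.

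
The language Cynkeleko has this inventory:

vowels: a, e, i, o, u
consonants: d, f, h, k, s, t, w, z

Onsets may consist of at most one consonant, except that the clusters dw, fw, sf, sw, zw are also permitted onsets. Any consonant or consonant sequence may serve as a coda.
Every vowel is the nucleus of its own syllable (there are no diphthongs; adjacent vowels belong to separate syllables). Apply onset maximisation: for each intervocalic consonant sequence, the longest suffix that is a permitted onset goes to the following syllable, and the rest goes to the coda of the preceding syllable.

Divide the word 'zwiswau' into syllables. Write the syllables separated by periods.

The vowels are i, a, u — 3 nuclei, so 3 syllables.
/i…a/ gap (V1→V2): cluster /sw/ — /sw/ is itself a permitted onset, so the whole cluster goes right; preceding coda = ∅.
/a…u/ gap (V2→V3): no consonants, so the boundary falls immediately after /a/.

zwi.swa.u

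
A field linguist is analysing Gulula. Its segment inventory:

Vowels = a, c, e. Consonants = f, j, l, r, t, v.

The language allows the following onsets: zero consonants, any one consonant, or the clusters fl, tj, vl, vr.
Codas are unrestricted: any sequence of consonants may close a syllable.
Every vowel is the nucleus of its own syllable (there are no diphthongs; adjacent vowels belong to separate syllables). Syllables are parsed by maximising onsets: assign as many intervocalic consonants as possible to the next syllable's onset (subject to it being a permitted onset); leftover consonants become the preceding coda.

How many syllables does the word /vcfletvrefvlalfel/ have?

5

The vowels are c, e, e, a, e — 5 nuclei, so 5 syllables.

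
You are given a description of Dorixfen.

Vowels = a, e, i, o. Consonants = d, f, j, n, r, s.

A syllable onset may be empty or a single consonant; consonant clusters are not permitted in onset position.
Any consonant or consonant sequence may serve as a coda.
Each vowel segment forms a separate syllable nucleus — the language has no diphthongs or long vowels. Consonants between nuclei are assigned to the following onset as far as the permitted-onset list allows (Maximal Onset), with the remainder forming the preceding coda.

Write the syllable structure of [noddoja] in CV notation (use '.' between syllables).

Nuclei (vowels): o, o, a → 3 syllables.
Between /o/ (V1) and /o/ (V2): /dd/ splits as /d/ + /d/ (/d/ is the longest suffix that is a licit onset).
Between /o/ (V2) and /a/ (V3): /j/ is a single consonant, so it becomes the next onset.
Result: nod.do.ja.
Mapping each syllable to C/V: /nod/ → CVC, /do/ → CV, /ja/ → CV.

CVC.CV.CV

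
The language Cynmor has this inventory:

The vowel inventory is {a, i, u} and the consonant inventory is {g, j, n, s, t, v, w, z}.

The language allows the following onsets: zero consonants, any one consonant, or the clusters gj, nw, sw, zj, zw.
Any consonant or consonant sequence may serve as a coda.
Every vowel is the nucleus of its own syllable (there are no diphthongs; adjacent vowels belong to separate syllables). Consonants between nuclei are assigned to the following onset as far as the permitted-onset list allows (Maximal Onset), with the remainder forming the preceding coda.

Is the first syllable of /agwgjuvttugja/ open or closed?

closed

Nuclei (vowels): a, u, u, a → 4 syllables.
Between /a/ (V1) and /u/ (V2): /gwgj/ splits as /gw/ + /gj/ (/gj/ is the longest suffix that is a licit onset).
Between /u/ (V2) and /u/ (V3): /vtt/ — longest licit onset from the right is /t/, leaving /vt/ as coda.
Between /u/ (V3) and /a/ (V4): cluster /gj/ — /gj/ is itself a permitted onset, so the whole cluster goes right; preceding coda = ∅.
Putting it together: agw.gjuvt.tu.gja.
Syllable 1 is /agw/ with coda /gw/, so it is closed.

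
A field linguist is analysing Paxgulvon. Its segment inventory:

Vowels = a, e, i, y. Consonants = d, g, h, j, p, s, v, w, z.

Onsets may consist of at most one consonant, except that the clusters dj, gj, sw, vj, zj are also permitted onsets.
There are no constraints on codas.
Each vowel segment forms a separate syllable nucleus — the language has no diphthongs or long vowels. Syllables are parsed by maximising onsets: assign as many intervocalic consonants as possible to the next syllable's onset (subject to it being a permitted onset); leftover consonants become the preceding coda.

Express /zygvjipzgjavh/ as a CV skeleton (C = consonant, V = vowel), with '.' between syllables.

Vowels present: y, i, a; each is a nucleus, giving 3 syllables.
Between /y/ (V1) and /i/ (V2): /gvj/; trying suffixes from longest down, /vj/ is the first permitted one, so coda /g/ | onset /vj/.
Between /i/ (V2) and /a/ (V3): /pzgj/ — longest licit onset from the right is /gj/, leaving /pz/ as coda.
Putting it together: zyg.vjipz.gjavh.
Mapping each syllable to C/V: /zyg/ → CVC, /vjipz/ → CCVCC, /gjavh/ → CCVCC.

CVC.CCVCC.CCVCC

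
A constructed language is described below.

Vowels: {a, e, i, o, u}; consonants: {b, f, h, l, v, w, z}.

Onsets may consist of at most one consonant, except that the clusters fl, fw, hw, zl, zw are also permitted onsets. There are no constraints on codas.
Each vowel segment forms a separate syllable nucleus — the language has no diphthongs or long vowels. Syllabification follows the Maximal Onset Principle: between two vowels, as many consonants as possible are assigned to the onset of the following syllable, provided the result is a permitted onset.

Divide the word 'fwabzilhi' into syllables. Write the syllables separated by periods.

fwab.zil.hi

Vowels present: a, i, i; each is a nucleus, giving 3 syllables.
Between /a/ (V1) and /i/ (V2): /bz/; trying suffixes from longest down, /z/ is the first permitted one, so coda /b/ | onset /z/.
Between /i/ (V2) and /i/ (V3): /lh/; trying suffixes from longest down, /h/ is the first permitted one, so coda /l/ | onset /h/.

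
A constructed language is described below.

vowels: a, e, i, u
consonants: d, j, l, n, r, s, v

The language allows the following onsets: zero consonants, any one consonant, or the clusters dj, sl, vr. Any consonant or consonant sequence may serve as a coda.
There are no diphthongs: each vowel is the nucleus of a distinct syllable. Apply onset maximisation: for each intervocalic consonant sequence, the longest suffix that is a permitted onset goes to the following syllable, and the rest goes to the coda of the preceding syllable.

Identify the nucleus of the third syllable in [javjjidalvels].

a

The vowels are a, i, a, e — 4 nuclei, so 4 syllables.
The third nucleus (vowel 3 from the left) is /a/.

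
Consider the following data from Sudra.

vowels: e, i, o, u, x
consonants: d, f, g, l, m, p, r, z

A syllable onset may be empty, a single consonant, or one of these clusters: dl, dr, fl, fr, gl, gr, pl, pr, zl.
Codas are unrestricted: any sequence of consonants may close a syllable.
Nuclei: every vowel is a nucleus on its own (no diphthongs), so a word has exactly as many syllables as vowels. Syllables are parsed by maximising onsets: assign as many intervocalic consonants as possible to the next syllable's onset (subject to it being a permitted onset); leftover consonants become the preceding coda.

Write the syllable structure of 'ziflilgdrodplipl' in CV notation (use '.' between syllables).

Vowels present: i, i, o, i; each is a nucleus, giving 4 syllables.
Between /i/ (V1) and /i/ (V2): /fl/ — entire cluster is a permitted onset → onset /fl/, coda ∅.
Between /i/ (V2) and /o/ (V3): cluster /lgdr/ — the longest permitted-onset suffix is /dr/; onset = /dr/, preceding coda = /lg/.
Between /o/ (V3) and /i/ (V4): /dpl/ — longest licit onset from the right is /pl/, leaving /d/ as coda.
Result: zi.flilg.drod.plipl.
Mapping each syllable to C/V: /zi/ → CV, /flilg/ → CCVCC, /drod/ → CCVC, /plipl/ → CCVCC.

CV.CCVCC.CCVC.CCVCC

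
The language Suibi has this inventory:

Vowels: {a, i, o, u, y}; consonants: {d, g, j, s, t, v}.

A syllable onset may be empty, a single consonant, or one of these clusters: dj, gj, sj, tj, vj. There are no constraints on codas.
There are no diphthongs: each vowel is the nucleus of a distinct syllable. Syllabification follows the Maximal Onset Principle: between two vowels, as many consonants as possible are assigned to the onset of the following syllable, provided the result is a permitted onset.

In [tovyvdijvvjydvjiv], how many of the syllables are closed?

4

The vowels are o, y, i, y, i — 5 nuclei, so 5 syllables.
σ1/σ2 boundary: /v/ → onset of the next syllable (single consonants are always licit onsets).
σ2/σ3 boundary: /vd/ splits as /v/ + /d/ (/d/ is the longest suffix that is a licit onset).
σ3/σ4 boundary: /jvvj/ splits as /jv/ + /vj/ (/vj/ is the longest suffix that is a licit onset).
σ4/σ5 boundary: /dvj/ — longest licit onset from the right is /vj/, leaving /d/ as coda.
So the parse is to.vyv.dijv.vjyd.vjiv.
Classifying each syllable: /to/ (open), /vyv/ (closed), /dijv/ (closed), /vjyd/ (closed), /vjiv/ (closed).
Closed syllables: 4.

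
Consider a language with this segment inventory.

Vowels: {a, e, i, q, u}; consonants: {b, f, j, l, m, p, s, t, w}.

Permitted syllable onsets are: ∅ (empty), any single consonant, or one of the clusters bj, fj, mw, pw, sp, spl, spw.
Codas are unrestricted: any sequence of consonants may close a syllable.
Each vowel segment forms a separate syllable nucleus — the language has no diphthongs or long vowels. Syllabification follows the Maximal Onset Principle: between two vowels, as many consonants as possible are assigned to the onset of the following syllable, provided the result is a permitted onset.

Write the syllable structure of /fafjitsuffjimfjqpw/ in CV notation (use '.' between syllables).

Vowels present: a, i, u, i, q; each is a nucleus, giving 5 syllables.
V1 /a/ – V2 /i/: /fj/ is a licit onset in full, so it all attaches to the next syllable.
V2 /i/ – V3 /u/: /ts/ — longest licit onset from the right is /s/, leaving /t/ as coda.
V3 /u/ – V4 /i/: /ffj/ splits as /f/ + /fj/ (/fj/ is the longest suffix that is a licit onset).
V4 /i/ – V5 /q/: /mfj/ — longest licit onset from the right is /fj/, leaving /m/ as coda.
So the parse is fa.fjit.suf.fjim.fjqpw.
Mapping each syllable to C/V: /fa/ → CV, /fjit/ → CCVC, /suf/ → CVC, /fjim/ → CCVC, /fjqpw/ → CCVCC.

CV.CCVC.CVC.CCVC.CCVCC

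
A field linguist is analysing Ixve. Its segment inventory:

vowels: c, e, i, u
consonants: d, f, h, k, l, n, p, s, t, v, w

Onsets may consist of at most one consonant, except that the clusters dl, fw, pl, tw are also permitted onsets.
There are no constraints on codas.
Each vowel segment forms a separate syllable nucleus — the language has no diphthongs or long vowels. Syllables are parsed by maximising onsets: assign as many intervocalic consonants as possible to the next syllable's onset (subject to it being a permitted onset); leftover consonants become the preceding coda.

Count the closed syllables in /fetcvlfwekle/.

2

Nuclei (vowels): e, c, e, e → 4 syllables.
Between /e/ (V1) and /c/ (V2): just /t/ — single C goes to the following onset.
Between /c/ (V2) and /e/ (V3): /vlfw/; trying suffixes from longest down, /fw/ is the first permitted one, so coda /vl/ | onset /fw/.
Between /e/ (V3) and /e/ (V4): /kl/ splits as /k/ + /l/ (/l/ is the longest suffix that is a licit onset).
Syllabification: fe.tcvl.fwek.le.
Classifying each syllable: /fe/ (open), /tcvl/ (closed), /fwek/ (closed), /le/ (open).
Closed syllables: 2.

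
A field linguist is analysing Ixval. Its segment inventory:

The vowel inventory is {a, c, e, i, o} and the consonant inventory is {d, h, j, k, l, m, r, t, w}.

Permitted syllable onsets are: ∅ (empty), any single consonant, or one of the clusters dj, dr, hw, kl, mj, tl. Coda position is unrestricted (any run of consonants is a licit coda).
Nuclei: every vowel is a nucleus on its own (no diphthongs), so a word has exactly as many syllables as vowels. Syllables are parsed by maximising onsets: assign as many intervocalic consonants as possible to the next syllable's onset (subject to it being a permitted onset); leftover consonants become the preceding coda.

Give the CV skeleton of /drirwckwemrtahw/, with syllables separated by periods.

Nuclei (vowels): i, c, e, a → 4 syllables.
/i…c/ gap (V1→V2): /rw/; trying suffixes from longest down, /w/ is the first permitted one, so coda /r/ | onset /w/.
/c…e/ gap (V2→V3): cluster /kw/ — the longest permitted-onset suffix is /w/; onset = /w/, preceding coda = /k/.
/e…a/ gap (V3→V4): /mrt/ — longest licit onset from the right is /t/, leaving /mr/ as coda.
Syllabification: drir.wck.wemr.tahw.
Mapping each syllable to C/V: /drir/ → CCVC, /wck/ → CVC, /wemr/ → CVCC, /tahw/ → CVCC.

CCVC.CVC.CVCC.CVCC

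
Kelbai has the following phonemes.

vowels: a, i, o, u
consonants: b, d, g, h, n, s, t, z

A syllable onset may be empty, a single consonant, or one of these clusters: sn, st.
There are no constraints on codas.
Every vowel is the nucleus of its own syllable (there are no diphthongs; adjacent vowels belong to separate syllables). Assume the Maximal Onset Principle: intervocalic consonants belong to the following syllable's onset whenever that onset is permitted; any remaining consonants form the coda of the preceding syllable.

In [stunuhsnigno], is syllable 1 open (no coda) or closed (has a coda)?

open

Vowels present: u, u, i, o; each is a nucleus, giving 4 syllables.
V1 /u/ – V2 /u/: just /n/ — single C goes to the following onset.
V2 /u/ – V3 /i/: cluster /hsn/ — the longest permitted-onset suffix is /sn/; onset = /sn/, preceding coda = /h/.
V3 /i/ – V4 /o/: /gn/; trying suffixes from longest down, /n/ is the first permitted one, so coda /g/ | onset /n/.
Putting it together: stu.nuh.snig.no.
Syllable 1 is /stu/; it ends in its nucleus with no coda, so it is open.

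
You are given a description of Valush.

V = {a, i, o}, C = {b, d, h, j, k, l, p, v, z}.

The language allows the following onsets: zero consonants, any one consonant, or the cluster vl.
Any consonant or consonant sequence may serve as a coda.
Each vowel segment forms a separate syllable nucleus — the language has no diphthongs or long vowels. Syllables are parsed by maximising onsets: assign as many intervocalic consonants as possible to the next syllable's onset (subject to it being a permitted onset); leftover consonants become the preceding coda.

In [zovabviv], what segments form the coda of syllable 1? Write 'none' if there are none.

none

The vowels are o, a, i — 3 nuclei, so 3 syllables.
/o…a/ gap (V1→V2): /v/ → onset of the next syllable (single consonants are always licit onsets).
/a…i/ gap (V2→V3): cluster /bv/ — the longest permitted-onset suffix is /v/; onset = /v/, preceding coda = /b/.
So the parse is zo.vab.viv.
Syllable 1 is /zo/: onset /z/, nucleus /o/, coda ∅.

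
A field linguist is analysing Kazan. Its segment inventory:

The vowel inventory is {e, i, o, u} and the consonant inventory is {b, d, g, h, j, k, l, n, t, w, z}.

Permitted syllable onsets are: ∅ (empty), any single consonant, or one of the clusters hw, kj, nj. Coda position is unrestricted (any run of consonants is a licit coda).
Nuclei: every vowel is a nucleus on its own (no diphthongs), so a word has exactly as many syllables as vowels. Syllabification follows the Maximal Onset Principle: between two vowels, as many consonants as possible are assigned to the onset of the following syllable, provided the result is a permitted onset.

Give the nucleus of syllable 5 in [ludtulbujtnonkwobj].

o

The vowels are u, u, u, o, o — 5 nuclei, so 5 syllables.
The fifth nucleus (vowel 5 from the left) is /o/.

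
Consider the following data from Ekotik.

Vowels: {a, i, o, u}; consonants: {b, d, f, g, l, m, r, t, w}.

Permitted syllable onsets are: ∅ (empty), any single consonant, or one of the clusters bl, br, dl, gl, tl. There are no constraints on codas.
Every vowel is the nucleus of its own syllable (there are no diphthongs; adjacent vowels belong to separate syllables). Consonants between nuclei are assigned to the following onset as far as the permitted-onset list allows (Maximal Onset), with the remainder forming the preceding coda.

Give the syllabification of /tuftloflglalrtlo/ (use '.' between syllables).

The vowels are u, o, a, o — 4 nuclei, so 4 syllables.
/u…o/ gap (V1→V2): cluster /ftl/ — the longest permitted-onset suffix is /tl/; onset = /tl/, preceding coda = /f/.
/o…a/ gap (V2→V3): /flgl/ — longest licit onset from the right is /gl/, leaving /fl/ as coda.
/a…o/ gap (V3→V4): cluster /lrtl/ — the longest permitted-onset suffix is /tl/; onset = /tl/, preceding coda = /lr/.

tuf.tlofl.glalr.tlo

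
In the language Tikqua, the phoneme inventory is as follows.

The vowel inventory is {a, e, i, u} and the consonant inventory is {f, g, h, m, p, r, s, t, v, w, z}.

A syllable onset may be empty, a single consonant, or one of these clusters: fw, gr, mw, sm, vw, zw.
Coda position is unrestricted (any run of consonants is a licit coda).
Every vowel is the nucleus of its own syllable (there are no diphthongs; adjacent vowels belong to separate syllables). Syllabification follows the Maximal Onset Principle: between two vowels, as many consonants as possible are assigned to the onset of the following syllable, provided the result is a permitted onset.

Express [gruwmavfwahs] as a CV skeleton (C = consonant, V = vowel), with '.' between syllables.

Nuclei (vowels): u, a, a → 3 syllables.
σ1/σ2 boundary: cluster /wm/ — the longest permitted-onset suffix is /m/; onset = /m/, preceding coda = /w/.
σ2/σ3 boundary: /vfw/ splits as /v/ + /fw/ (/fw/ is the longest suffix that is a licit onset).
Putting it together: gruw.mav.fwahs.
Mapping each syllable to C/V: /gruw/ → CCVC, /mav/ → CVC, /fwahs/ → CCVCC.

CCVC.CVC.CCVCC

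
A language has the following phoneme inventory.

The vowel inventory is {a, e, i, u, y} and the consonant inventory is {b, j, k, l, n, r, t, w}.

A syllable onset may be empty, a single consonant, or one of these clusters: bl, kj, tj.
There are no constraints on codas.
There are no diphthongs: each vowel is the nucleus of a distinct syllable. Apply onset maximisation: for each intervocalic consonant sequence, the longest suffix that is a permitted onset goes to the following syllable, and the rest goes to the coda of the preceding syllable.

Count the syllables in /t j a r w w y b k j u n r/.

3

Nuclei (vowels): a, y, u → 3 syllables.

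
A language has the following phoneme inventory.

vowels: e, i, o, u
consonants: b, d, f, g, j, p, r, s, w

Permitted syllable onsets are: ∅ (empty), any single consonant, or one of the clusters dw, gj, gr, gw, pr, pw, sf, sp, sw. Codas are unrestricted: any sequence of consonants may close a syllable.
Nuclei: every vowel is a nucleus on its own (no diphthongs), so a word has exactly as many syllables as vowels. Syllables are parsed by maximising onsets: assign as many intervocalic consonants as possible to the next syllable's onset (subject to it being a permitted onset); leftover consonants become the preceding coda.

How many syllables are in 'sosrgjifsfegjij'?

4

Vowels present: o, i, e, i; each is a nucleus, giving 4 syllables.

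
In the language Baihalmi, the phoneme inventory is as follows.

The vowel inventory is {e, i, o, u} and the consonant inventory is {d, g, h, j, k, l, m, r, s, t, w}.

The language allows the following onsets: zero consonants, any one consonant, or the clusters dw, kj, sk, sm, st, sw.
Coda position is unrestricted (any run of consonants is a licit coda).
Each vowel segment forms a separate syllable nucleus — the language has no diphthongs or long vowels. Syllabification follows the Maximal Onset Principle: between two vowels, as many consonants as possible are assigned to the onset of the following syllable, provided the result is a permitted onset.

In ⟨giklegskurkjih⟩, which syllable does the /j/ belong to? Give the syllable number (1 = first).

4

Nuclei (vowels): i, e, u, i → 4 syllables.
V1 /i/ – V2 /e/: cluster /kl/ — the longest permitted-onset suffix is /l/; onset = /l/, preceding coda = /k/.
V2 /e/ – V3 /u/: /gsk/; trying suffixes from longest down, /sk/ is the first permitted one, so coda /g/ | onset /sk/.
V3 /u/ – V4 /i/: cluster /rkj/ — the longest permitted-onset suffix is /kj/; onset = /kj/, preceding coda = /r/.
So the parse is gik.leg.skur.kjih.
The /j/ is in the onset of syllable 4 (/kjih/).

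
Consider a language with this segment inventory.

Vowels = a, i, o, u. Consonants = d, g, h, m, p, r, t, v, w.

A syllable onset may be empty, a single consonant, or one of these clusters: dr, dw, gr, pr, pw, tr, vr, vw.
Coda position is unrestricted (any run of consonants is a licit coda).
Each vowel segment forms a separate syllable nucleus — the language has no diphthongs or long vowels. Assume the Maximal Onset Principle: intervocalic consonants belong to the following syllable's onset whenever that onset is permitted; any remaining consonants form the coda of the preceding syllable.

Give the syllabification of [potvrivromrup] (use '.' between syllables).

Nuclei (vowels): o, i, o, u → 4 syllables.
σ1/σ2 boundary: cluster /tvr/ — the longest permitted-onset suffix is /vr/; onset = /vr/, preceding coda = /t/.
σ2/σ3 boundary: cluster /vr/ — /vr/ is itself a permitted onset, so the whole cluster goes right; preceding coda = ∅.
σ3/σ4 boundary: /mr/; trying suffixes from longest down, /r/ is the first permitted one, so coda /m/ | onset /r/.

pot.vri.vrom.rup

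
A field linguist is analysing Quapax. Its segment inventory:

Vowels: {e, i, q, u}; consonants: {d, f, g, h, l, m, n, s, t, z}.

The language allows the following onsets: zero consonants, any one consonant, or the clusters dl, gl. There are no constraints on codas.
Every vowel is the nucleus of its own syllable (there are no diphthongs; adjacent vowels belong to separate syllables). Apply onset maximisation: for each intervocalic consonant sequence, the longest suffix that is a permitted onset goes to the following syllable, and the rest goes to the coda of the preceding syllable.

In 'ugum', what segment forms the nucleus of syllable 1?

Vowels present: u, u; each is a nucleus, giving 2 syllables.
The first nucleus (vowel 1 from the left) is /u/.

u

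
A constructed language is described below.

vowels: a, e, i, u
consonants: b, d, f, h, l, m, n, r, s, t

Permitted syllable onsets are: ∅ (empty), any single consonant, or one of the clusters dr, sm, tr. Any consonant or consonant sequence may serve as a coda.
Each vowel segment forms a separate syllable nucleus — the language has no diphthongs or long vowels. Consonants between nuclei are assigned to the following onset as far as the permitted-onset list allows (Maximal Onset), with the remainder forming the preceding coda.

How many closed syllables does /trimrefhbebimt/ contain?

3

The vowels are i, e, e, i — 4 nuclei, so 4 syllables.
Between /i/ (V1) and /e/ (V2): /mr/ splits as /m/ + /r/ (/r/ is the longest suffix that is a licit onset).
Between /e/ (V2) and /e/ (V3): /fhb/ splits as /fh/ + /b/ (/b/ is the longest suffix that is a licit onset).
Between /e/ (V3) and /i/ (V4): /b/ → onset of the next syllable (single consonants are always licit onsets).
Syllabification: trim.refh.be.bimt.
Classifying each syllable: /trim/ (closed), /refh/ (closed), /be/ (open), /bimt/ (closed).
Closed syllables: 3.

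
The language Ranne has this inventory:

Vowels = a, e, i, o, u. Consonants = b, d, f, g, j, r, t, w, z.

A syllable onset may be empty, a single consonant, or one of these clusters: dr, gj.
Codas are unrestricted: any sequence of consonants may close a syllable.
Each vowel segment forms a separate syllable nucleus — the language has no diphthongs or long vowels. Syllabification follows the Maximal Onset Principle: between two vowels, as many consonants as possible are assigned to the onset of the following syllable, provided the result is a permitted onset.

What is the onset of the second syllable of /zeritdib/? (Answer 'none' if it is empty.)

r

Nuclei (vowels): e, i, i → 3 syllables.
V1 /e/ – V2 /i/: just /r/ — single C goes to the following onset.
V2 /i/ – V3 /i/: /td/ splits as /t/ + /d/ (/d/ is the longest suffix that is a licit onset).
Syllabification: ze.rit.dib.
Syllable 2 is /rit/: onset /r/, nucleus /i/, coda /t/.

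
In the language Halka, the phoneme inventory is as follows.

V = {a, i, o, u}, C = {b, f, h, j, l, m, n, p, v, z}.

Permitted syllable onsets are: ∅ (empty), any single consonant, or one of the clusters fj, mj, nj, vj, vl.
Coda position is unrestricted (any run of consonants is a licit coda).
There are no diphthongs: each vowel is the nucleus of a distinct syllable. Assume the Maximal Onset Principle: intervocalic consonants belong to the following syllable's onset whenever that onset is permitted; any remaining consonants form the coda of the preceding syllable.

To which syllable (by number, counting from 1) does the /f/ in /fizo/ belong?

1

The vowels are i, o — 2 nuclei, so 2 syllables.
V1 /i/ – V2 /o/: /z/ is a single consonant, so it becomes the next onset.
So the parse is fi.zo.
The /f/ is in the onset of syllable 1 (/fi/).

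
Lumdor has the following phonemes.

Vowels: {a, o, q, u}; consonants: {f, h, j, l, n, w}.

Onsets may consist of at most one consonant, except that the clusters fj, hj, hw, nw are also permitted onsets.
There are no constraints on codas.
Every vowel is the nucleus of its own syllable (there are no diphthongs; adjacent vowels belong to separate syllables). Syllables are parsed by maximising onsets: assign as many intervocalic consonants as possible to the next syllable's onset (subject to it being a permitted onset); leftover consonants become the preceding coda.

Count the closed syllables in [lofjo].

Nuclei (vowels): o, o → 2 syllables.
Between /o/ (V1) and /o/ (V2): cluster /fj/ — /fj/ is itself a permitted onset, so the whole cluster goes right; preceding coda = ∅.
Syllabification: lo.fjo.
Classifying each syllable: /lo/ (open), /fjo/ (open).
Closed syllables: 0.

0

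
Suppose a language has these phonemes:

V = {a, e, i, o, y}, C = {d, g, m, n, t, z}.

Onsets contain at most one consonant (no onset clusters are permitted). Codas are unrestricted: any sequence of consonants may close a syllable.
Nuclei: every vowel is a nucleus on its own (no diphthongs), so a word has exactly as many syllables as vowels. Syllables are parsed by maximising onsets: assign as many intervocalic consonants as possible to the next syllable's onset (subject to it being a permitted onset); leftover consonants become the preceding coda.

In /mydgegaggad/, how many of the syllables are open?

The vowels are y, e, a, a — 4 nuclei, so 4 syllables.
V1 /y/ – V2 /e/: /dg/ — longest licit onset from the right is /g/, leaving /d/ as coda.
V2 /e/ – V3 /a/: just /g/ — single C goes to the following onset.
V3 /a/ – V4 /a/: /gg/; trying suffixes from longest down, /g/ is the first permitted one, so coda /g/ | onset /g/.
Syllabification: myd.ge.gag.gad.
Classifying each syllable: /myd/ (closed), /ge/ (open), /gag/ (closed), /gad/ (closed).
Open syllables: 1.

1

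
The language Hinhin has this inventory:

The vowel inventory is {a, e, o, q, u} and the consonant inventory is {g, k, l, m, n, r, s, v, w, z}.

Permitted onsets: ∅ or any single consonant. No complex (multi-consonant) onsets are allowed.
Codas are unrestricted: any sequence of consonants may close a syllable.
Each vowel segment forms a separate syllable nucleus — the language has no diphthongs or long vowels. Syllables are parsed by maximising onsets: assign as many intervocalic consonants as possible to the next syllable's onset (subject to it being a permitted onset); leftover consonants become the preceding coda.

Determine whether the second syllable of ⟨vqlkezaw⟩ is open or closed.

open

The vowels are q, e, a — 3 nuclei, so 3 syllables.
V1 /q/ – V2 /e/: /lk/ splits as /l/ + /k/ (/k/ is the longest suffix that is a licit onset).
V2 /e/ – V3 /a/: /z/ → onset of the next syllable (single consonants are always licit onsets).
So the parse is vql.ke.zaw.
Syllable 2 is /ke/; it ends in its nucleus with no coda, so it is open.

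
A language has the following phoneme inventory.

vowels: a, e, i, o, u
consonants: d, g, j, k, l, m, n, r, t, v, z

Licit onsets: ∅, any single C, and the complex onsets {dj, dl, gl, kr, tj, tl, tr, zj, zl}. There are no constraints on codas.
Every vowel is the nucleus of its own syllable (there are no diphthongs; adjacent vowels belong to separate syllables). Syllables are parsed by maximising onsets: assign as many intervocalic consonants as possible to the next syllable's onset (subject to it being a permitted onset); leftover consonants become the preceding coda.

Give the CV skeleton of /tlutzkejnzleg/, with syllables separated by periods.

CCVCC.CVCC.CCVC

Nuclei (vowels): u, e, e → 3 syllables.
/u…e/ gap (V1→V2): /tzk/ — longest licit onset from the right is /k/, leaving /tz/ as coda.
/e…e/ gap (V2→V3): /jnzl/ — longest licit onset from the right is /zl/, leaving /jn/ as coda.
Putting it together: tlutz.kejn.zleg.
Mapping each syllable to C/V: /tlutz/ → CCVCC, /kejn/ → CVCC, /zleg/ → CCVC.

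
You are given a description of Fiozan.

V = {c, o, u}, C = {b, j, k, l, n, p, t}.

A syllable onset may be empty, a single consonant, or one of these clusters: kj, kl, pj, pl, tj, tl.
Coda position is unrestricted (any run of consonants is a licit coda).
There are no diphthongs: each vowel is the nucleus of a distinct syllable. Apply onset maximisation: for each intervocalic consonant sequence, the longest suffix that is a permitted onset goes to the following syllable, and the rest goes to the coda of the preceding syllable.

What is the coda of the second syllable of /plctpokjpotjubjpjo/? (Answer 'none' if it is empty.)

kj

Vowels present: c, o, o, u, o; each is a nucleus, giving 5 syllables.
V1 /c/ – V2 /o/: /tp/ — longest licit onset from the right is /p/, leaving /t/ as coda.
V2 /o/ – V3 /o/: cluster /kjp/ — the longest permitted-onset suffix is /p/; onset = /p/, preceding coda = /kj/.
V3 /o/ – V4 /u/: cluster /tj/ — /tj/ is itself a permitted onset, so the whole cluster goes right; preceding coda = ∅.
V4 /u/ – V5 /o/: /bjpj/ — longest licit onset from the right is /pj/, leaving /bj/ as coda.
Syllabification: plct.pokj.po.tjubj.pjo.
Syllable 2 is /pokj/: onset /p/, nucleus /o/, coda /kj/.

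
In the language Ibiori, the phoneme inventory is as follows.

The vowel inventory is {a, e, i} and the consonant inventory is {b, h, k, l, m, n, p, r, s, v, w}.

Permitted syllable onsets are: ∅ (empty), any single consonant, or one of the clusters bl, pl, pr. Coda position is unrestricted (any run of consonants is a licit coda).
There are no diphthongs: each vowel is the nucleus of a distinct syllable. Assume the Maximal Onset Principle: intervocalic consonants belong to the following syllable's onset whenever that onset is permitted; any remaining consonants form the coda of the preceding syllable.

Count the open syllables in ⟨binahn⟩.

Vowels present: i, a; each is a nucleus, giving 2 syllables.
V1 /i/ – V2 /a/: /n/ is a single consonant, so it becomes the next onset.
Syllabification: bi.nahn.
Classifying each syllable: /bi/ (open), /nahn/ (closed).
Open syllables: 1.

1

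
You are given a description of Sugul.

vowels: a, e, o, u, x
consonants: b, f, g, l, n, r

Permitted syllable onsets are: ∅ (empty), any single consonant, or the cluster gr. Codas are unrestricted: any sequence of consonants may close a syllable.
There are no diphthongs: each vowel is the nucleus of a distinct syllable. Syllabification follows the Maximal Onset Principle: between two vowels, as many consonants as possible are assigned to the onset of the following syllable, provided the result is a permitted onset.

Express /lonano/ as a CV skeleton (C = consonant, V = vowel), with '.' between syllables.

CV.CV.CV

Nuclei (vowels): o, a, o → 3 syllables.
σ1/σ2 boundary: /n/ → onset of the next syllable (single consonants are always licit onsets).
σ2/σ3 boundary: /n/ → onset of the next syllable (single consonants are always licit onsets).
Syllabification: lo.na.no.
Mapping each syllable to C/V: /lo/ → CV, /na/ → CV, /no/ → CV.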